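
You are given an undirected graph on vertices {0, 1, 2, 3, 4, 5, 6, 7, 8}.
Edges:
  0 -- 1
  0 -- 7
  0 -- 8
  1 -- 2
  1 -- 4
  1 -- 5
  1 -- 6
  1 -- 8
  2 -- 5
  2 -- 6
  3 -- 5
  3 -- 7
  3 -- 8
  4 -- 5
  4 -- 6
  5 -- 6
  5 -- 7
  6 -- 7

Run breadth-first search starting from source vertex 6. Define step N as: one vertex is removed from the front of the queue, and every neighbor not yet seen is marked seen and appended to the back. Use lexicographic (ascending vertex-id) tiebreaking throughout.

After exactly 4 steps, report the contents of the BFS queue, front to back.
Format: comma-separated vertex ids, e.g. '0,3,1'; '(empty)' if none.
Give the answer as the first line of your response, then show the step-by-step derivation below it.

5,7,0,8

step 1: dequeue 6; queue=[1,2,4,5,7]; order=6
step 2: dequeue 1; queue=[2,4,5,7,0,8]; order=6,1
step 3: dequeue 2; queue=[4,5,7,0,8]; order=6,1,2
step 4: dequeue 4; queue=[5,7,0,8]; order=6,1,2,4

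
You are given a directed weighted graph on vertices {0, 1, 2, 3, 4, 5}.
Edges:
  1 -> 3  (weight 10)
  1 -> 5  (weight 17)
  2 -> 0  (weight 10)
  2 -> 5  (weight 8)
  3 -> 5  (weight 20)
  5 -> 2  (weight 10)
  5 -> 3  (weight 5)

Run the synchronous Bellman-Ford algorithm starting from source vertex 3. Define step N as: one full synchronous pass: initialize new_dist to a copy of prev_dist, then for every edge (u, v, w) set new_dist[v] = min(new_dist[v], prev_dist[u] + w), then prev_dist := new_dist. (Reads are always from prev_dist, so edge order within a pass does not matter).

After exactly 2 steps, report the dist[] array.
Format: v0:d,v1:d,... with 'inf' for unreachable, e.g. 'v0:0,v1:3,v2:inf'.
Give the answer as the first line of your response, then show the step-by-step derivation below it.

v0:inf,v1:inf,v2:30,v3:0,v4:inf,v5:20

step 1: dist = v0:inf,v1:inf,v2:inf,v3:0,v4:inf,v5:20
step 2: dist = v0:inf,v1:inf,v2:30,v3:0,v4:inf,v5:20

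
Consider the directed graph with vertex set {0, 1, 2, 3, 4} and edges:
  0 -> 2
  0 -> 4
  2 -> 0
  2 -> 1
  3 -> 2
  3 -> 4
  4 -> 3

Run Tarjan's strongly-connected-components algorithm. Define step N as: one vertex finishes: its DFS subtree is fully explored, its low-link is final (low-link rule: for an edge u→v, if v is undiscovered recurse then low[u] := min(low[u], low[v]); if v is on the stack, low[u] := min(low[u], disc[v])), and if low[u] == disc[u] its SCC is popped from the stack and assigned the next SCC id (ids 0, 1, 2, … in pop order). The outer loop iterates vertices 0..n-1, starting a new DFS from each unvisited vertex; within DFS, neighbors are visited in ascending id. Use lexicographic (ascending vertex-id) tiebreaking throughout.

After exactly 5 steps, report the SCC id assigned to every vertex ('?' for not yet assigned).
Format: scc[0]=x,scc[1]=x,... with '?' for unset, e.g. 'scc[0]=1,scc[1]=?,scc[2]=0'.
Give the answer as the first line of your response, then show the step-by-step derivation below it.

scc[0]=1,scc[1]=0,scc[2]=1,scc[3]=1,scc[4]=1

step 1: low=(low[0]=0,low[1]=2,low[2]=0,low[3]=?,low[4]=?); scc=(scc[0]=?,scc[1]=0,scc[2]=?,scc[3]=?,scc[4]=?)
step 2: low=(low[0]=0,low[1]=2,low[2]=0,low[3]=?,low[4]=?); scc=(scc[0]=?,scc[1]=0,scc[2]=?,scc[3]=?,scc[4]=?)
step 3: low=(low[0]=0,low[1]=2,low[2]=0,low[3]=1,low[4]=3); scc=(scc[0]=?,scc[1]=0,scc[2]=?,scc[3]=?,scc[4]=?)
step 4: low=(low[0]=0,low[1]=2,low[2]=0,low[3]=1,low[4]=1); scc=(scc[0]=?,scc[1]=0,scc[2]=?,scc[3]=?,scc[4]=?)
step 5: low=(low[0]=0,low[1]=2,low[2]=0,low[3]=1,low[4]=1); scc=(scc[0]=1,scc[1]=0,scc[2]=1,scc[3]=1,scc[4]=1)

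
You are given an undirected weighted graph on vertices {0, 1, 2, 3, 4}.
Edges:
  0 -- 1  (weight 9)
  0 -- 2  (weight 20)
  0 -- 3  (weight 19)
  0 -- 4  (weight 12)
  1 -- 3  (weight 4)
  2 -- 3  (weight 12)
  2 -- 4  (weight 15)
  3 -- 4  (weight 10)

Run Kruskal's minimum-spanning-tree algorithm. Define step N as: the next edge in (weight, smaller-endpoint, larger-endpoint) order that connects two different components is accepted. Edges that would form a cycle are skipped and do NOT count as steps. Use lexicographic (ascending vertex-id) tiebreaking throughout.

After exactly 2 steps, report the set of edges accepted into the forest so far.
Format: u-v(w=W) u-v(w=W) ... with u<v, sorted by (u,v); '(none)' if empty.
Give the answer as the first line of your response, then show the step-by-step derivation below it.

0-1(w=9) 1-3(w=4)

step 1: add edge 1-3 (w=4); MST = {1-3(w=4)}
step 2: add edge 0-1 (w=9); MST = {0-1(w=9) 1-3(w=4)}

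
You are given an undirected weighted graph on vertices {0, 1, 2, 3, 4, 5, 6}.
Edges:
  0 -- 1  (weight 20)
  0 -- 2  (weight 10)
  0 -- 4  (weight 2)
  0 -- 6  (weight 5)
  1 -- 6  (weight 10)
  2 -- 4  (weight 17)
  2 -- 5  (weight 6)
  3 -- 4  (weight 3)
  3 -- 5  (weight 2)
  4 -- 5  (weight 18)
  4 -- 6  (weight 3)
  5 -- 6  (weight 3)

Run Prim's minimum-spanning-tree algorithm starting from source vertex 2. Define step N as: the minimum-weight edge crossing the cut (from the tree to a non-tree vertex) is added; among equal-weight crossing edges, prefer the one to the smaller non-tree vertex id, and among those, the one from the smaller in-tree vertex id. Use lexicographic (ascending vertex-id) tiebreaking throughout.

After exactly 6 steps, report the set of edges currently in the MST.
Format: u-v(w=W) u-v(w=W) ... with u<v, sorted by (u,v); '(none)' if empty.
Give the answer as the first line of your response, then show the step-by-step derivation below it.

0-4(w=2) 1-6(w=10) 2-5(w=6) 3-4(w=3) 3-5(w=2) 4-6(w=3)

step 1: add edge 2-5 (w=6); MST = {2-5(w=6)}
step 2: add edge 3-5 (w=2); MST = {2-5(w=6) 3-5(w=2)}
step 3: add edge 3-4 (w=3); MST = {2-5(w=6) 3-4(w=3) 3-5(w=2)}
step 4: add edge 0-4 (w=2); MST = {0-4(w=2) 2-5(w=6) 3-4(w=3) 3-5(w=2)}
step 5: add edge 4-6 (w=3); MST = {0-4(w=2) 2-5(w=6) 3-4(w=3) 3-5(w=2) 4-6(w=3)}
step 6: add edge 1-6 (w=10); MST = {0-4(w=2) 1-6(w=10) 2-5(w=6) 3-4(w=3) 3-5(w=2) 4-6(w=3)}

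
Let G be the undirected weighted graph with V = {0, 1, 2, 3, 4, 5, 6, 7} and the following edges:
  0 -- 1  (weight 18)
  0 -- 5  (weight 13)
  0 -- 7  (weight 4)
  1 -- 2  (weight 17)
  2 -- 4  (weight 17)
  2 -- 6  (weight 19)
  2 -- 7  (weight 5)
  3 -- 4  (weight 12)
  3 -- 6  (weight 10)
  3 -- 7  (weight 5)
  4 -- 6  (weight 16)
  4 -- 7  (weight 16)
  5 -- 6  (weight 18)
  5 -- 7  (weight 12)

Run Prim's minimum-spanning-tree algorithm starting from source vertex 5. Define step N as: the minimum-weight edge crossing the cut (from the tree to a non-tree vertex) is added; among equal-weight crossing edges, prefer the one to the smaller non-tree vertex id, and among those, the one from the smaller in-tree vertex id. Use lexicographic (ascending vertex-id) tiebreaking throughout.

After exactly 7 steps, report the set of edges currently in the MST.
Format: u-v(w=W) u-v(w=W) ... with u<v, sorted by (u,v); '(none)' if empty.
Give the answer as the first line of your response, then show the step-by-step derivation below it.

0-7(w=4) 1-2(w=17) 2-7(w=5) 3-4(w=12) 3-6(w=10) 3-7(w=5) 5-7(w=12)

step 1: add edge 5-7 (w=12); MST = {5-7(w=12)}
step 2: add edge 0-7 (w=4); MST = {0-7(w=4) 5-7(w=12)}
step 3: add edge 2-7 (w=5); MST = {0-7(w=4) 2-7(w=5) 5-7(w=12)}
step 4: add edge 3-7 (w=5); MST = {0-7(w=4) 2-7(w=5) 3-7(w=5) 5-7(w=12)}
step 5: add edge 3-6 (w=10); MST = {0-7(w=4) 2-7(w=5) 3-6(w=10) 3-7(w=5) 5-7(w=12)}
step 6: add edge 3-4 (w=12); MST = {0-7(w=4) 2-7(w=5) 3-4(w=12) 3-6(w=10) 3-7(w=5) 5-7(w=12)}
step 7: add edge 1-2 (w=17); MST = {0-7(w=4) 1-2(w=17) 2-7(w=5) 3-4(w=12) 3-6(w=10) 3-7(w=5) 5-7(w=12)}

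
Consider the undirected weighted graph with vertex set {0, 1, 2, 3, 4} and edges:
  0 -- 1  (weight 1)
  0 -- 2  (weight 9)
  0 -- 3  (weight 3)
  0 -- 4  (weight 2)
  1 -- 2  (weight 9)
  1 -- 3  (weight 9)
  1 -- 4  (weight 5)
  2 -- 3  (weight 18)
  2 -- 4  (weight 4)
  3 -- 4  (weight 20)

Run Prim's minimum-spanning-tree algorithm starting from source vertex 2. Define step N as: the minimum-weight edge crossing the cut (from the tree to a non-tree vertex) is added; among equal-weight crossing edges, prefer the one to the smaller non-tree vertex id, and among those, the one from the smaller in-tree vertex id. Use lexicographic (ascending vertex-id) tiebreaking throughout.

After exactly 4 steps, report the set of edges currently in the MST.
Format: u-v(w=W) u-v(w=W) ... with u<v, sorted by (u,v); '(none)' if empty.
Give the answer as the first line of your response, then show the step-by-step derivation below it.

0-1(w=1) 0-3(w=3) 0-4(w=2) 2-4(w=4)

step 1: add edge 2-4 (w=4); MST = {2-4(w=4)}
step 2: add edge 0-4 (w=2); MST = {0-4(w=2) 2-4(w=4)}
step 3: add edge 0-1 (w=1); MST = {0-1(w=1) 0-4(w=2) 2-4(w=4)}
step 4: add edge 0-3 (w=3); MST = {0-1(w=1) 0-3(w=3) 0-4(w=2) 2-4(w=4)}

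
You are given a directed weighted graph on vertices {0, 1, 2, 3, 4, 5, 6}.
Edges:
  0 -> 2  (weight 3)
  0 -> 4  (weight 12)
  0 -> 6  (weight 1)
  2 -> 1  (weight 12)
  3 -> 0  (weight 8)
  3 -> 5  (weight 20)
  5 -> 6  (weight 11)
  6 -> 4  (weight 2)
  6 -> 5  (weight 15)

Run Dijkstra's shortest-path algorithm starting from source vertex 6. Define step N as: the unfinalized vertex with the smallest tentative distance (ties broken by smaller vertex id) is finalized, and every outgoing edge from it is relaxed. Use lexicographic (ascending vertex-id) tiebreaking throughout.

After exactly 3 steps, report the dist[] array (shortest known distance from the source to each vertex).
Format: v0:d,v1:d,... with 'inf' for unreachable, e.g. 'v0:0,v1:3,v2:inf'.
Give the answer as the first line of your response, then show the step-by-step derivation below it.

v0:inf,v1:inf,v2:inf,v3:inf,v4:2,v5:15,v6:0

step 1: dist = v0:inf,v1:inf,v2:inf,v3:inf,v4:2,v5:15,v6:0
step 2: dist = v0:inf,v1:inf,v2:inf,v3:inf,v4:2,v5:15,v6:0
step 3: dist = v0:inf,v1:inf,v2:inf,v3:inf,v4:2,v5:15,v6:0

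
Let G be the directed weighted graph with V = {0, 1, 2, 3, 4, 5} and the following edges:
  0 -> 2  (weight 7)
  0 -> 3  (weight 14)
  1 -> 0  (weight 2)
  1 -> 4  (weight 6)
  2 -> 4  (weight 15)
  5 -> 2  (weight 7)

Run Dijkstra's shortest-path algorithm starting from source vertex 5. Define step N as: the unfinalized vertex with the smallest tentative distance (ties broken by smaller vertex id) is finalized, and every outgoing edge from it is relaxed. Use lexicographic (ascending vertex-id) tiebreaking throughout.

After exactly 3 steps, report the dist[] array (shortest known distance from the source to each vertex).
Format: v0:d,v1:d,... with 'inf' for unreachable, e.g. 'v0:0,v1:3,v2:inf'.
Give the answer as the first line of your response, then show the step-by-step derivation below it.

v0:inf,v1:inf,v2:7,v3:inf,v4:22,v5:0

step 1: dist = v0:inf,v1:inf,v2:7,v3:inf,v4:inf,v5:0
step 2: dist = v0:inf,v1:inf,v2:7,v3:inf,v4:22,v5:0
step 3: dist = v0:inf,v1:inf,v2:7,v3:inf,v4:22,v5:0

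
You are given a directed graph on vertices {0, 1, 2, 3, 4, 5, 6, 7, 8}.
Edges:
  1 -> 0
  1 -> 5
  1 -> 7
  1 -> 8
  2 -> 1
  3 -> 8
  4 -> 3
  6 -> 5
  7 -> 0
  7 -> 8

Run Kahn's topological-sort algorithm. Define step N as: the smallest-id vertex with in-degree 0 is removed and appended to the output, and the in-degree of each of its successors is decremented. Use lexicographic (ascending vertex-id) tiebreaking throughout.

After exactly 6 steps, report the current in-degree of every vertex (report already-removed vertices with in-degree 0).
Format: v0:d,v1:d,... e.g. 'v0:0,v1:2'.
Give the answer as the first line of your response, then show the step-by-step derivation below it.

v0:1,v1:0,v2:0,v3:0,v4:0,v5:0,v6:0,v7:0,v8:1

step 1: output 2; order=[2]; indeg=(2,0,0,1,0,2,0,1,3)
step 2: output 1; order=[2,1]; indeg=(1,0,0,1,0,1,0,0,2)
step 3: output 4; order=[2,1,4]; indeg=(1,0,0,0,0,1,0,0,2)
step 4: output 3; order=[2,1,4,3]; indeg=(1,0,0,0,0,1,0,0,1)
step 5: output 6; order=[2,1,4,3,6]; indeg=(1,0,0,0,0,0,0,0,1)
step 6: output 5; order=[2,1,4,3,6,5]; indeg=(1,0,0,0,0,0,0,0,1)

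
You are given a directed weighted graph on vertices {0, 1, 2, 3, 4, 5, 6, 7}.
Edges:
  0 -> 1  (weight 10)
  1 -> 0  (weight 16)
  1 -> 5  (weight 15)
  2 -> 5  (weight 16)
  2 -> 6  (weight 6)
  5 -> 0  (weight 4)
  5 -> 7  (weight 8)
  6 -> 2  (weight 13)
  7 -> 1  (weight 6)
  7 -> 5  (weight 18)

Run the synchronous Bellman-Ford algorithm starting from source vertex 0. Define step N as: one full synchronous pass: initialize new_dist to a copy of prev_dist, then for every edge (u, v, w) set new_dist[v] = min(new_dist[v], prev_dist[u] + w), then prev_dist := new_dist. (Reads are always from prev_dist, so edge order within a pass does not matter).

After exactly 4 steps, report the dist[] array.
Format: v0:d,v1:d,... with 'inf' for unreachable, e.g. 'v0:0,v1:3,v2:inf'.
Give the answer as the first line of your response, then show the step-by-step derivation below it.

v0:0,v1:10,v2:inf,v3:inf,v4:inf,v5:25,v6:inf,v7:33

step 1: dist = v0:0,v1:10,v2:inf,v3:inf,v4:inf,v5:inf,v6:inf,v7:inf
step 2: dist = v0:0,v1:10,v2:inf,v3:inf,v4:inf,v5:25,v6:inf,v7:inf
step 3: dist = v0:0,v1:10,v2:inf,v3:inf,v4:inf,v5:25,v6:inf,v7:33
step 4: dist = v0:0,v1:10,v2:inf,v3:inf,v4:inf,v5:25,v6:inf,v7:33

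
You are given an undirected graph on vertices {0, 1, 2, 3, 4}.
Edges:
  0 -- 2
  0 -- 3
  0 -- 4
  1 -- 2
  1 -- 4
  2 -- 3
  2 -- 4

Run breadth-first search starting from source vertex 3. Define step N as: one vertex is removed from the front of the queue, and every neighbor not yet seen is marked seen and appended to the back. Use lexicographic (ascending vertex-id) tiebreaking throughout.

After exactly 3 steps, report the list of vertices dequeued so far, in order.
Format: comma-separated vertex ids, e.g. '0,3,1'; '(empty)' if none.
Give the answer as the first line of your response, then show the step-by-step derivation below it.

3,0,2

step 1: dequeue 3; queue=[0,2]; order=3
step 2: dequeue 0; queue=[2,4]; order=3,0
step 3: dequeue 2; queue=[4,1]; order=3,0,2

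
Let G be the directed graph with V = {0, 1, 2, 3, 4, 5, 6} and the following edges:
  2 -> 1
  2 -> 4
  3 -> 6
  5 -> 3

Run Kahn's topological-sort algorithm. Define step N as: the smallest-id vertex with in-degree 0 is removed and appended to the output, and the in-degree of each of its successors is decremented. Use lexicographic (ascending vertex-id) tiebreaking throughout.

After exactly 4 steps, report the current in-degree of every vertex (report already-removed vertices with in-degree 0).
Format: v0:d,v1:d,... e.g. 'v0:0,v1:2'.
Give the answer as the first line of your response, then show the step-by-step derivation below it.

v0:0,v1:0,v2:0,v3:1,v4:0,v5:0,v6:1

step 1: output 0; order=[0]; indeg=(0,1,0,1,1,0,1)
step 2: output 2; order=[0,2]; indeg=(0,0,0,1,0,0,1)
step 3: output 1; order=[0,2,1]; indeg=(0,0,0,1,0,0,1)
step 4: output 4; order=[0,2,1,4]; indeg=(0,0,0,1,0,0,1)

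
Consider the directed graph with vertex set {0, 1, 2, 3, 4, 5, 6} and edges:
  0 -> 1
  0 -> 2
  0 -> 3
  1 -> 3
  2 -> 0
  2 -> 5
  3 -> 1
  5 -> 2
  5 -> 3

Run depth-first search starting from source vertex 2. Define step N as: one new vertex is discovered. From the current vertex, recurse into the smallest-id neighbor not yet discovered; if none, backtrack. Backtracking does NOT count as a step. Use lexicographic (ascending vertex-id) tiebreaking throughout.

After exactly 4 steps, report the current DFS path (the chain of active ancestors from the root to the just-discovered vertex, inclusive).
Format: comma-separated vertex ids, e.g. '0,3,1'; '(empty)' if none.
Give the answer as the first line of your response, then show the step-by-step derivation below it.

2,0,1,3

step 1: discover 2; path=2; order=2
step 2: discover 0; path=2>0; order=2,0
step 3: discover 1; path=2>0>1; order=2,0,1
step 4: discover 3; path=2>0>1>3; order=2,0,1,3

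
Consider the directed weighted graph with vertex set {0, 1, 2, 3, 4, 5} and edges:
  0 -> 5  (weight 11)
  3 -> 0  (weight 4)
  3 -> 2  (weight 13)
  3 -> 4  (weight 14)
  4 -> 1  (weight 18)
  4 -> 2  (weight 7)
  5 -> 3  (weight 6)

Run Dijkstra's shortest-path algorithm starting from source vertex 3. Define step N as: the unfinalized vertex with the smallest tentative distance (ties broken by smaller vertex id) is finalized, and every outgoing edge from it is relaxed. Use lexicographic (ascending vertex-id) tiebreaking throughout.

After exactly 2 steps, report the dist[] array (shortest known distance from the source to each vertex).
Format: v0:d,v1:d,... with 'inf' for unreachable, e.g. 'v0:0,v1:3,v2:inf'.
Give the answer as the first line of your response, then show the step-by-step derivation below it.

v0:4,v1:inf,v2:13,v3:0,v4:14,v5:15

step 1: dist = v0:4,v1:inf,v2:13,v3:0,v4:14,v5:inf
step 2: dist = v0:4,v1:inf,v2:13,v3:0,v4:14,v5:15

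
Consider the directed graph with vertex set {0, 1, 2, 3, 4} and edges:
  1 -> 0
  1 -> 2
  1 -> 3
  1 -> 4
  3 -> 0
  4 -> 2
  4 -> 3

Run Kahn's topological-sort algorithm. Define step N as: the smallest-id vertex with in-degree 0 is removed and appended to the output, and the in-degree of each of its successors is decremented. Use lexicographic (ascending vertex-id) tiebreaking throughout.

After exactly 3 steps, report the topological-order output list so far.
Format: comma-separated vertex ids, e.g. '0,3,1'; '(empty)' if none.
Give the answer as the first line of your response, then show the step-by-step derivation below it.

1,4,2

step 1: output 1; order=[1]; indeg=(1,0,1,1,0)
step 2: output 4; order=[1,4]; indeg=(1,0,0,0,0)
step 3: output 2; order=[1,4,2]; indeg=(1,0,0,0,0)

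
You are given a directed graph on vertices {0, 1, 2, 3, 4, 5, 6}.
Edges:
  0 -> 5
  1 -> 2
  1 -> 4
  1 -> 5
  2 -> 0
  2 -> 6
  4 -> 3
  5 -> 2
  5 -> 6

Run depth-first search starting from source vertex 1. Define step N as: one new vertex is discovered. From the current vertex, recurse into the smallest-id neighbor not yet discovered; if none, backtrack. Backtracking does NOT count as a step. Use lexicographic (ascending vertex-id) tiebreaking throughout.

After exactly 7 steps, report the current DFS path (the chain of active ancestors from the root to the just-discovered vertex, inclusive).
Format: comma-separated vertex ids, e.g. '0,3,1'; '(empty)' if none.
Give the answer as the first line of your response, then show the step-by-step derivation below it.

1,4,3

step 1: discover 1; path=1; order=1
step 2: discover 2; path=1>2; order=1,2
step 3: discover 0; path=1>2>0; order=1,2,0
step 4: discover 5; path=1>2>0>5; order=1,2,0,5
step 5: discover 6; path=1>2>0>5>6; order=1,2,0,5,6
step 6: discover 4; path=1>4; order=1,2,0,5,6,4
step 7: discover 3; path=1>4>3; order=1,2,0,5,6,4,3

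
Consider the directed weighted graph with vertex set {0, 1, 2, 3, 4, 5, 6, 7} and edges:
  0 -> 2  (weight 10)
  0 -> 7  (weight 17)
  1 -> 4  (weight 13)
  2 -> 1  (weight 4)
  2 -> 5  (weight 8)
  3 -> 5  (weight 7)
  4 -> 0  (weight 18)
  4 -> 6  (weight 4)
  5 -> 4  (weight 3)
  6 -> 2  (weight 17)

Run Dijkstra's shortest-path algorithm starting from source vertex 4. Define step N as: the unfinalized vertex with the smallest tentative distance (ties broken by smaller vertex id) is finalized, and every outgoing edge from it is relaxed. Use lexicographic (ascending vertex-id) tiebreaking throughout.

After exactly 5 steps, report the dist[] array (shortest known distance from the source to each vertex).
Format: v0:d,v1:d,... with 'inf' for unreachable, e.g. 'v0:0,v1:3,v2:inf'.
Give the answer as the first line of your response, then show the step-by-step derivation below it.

v0:18,v1:25,v2:21,v3:inf,v4:0,v5:29,v6:4,v7:35

step 1: dist = v0:18,v1:inf,v2:inf,v3:inf,v4:0,v5:inf,v6:4,v7:inf
step 2: dist = v0:18,v1:inf,v2:21,v3:inf,v4:0,v5:inf,v6:4,v7:inf
step 3: dist = v0:18,v1:inf,v2:21,v3:inf,v4:0,v5:inf,v6:4,v7:35
step 4: dist = v0:18,v1:25,v2:21,v3:inf,v4:0,v5:29,v6:4,v7:35
step 5: dist = v0:18,v1:25,v2:21,v3:inf,v4:0,v5:29,v6:4,v7:35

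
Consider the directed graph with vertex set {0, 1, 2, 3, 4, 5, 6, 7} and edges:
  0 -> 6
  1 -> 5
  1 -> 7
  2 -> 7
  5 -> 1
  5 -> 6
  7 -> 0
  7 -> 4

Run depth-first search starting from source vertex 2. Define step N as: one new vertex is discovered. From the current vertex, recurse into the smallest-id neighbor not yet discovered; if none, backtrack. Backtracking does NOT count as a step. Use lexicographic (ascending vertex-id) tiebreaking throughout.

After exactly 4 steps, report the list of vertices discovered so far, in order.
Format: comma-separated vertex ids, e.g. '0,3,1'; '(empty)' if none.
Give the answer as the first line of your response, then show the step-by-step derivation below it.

2,7,0,6

step 1: discover 2; path=2; order=2
step 2: discover 7; path=2>7; order=2,7
step 3: discover 0; path=2>7>0; order=2,7,0
step 4: discover 6; path=2>7>0>6; order=2,7,0,6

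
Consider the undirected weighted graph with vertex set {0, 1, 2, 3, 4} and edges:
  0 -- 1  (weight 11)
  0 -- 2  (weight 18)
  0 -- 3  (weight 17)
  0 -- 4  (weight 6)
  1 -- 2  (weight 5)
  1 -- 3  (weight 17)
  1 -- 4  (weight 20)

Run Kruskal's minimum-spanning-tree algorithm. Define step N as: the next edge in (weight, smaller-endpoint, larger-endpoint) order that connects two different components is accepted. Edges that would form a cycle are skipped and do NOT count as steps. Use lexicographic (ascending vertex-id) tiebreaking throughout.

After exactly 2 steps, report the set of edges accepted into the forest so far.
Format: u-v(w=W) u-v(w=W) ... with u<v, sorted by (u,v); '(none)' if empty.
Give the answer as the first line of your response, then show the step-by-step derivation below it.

0-4(w=6) 1-2(w=5)

step 1: add edge 1-2 (w=5); MST = {1-2(w=5)}
step 2: add edge 0-4 (w=6); MST = {0-4(w=6) 1-2(w=5)}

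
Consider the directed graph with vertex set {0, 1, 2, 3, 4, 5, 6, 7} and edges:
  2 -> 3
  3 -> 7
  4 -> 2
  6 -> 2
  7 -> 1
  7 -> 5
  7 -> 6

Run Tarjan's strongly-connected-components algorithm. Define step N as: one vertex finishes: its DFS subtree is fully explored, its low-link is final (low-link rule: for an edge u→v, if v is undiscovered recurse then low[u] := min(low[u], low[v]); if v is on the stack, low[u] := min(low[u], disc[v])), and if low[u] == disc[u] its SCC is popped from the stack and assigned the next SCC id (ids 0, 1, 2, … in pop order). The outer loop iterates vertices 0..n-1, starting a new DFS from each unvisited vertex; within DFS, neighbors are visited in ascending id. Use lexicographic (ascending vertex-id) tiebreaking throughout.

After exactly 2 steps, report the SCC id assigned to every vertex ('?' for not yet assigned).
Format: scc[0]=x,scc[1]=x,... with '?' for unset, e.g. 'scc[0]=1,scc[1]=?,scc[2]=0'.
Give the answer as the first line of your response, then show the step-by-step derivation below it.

scc[0]=0,scc[1]=1,scc[2]=?,scc[3]=?,scc[4]=?,scc[5]=?,scc[6]=?,scc[7]=?

step 1: low=(low[0]=0,low[1]=?,low[2]=?,low[3]=?,low[4]=?,low[5]=?,low[6]=?,low[7]=?); scc=(scc[0]=0,scc[1]=?,scc[2]=?,scc[3]=?,scc[4]=?,scc[5]=?,scc[6]=?,scc[7]=?)
step 2: low=(low[0]=0,low[1]=1,low[2]=?,low[3]=?,low[4]=?,low[5]=?,low[6]=?,low[7]=?); scc=(scc[0]=0,scc[1]=1,scc[2]=?,scc[3]=?,scc[4]=?,scc[5]=?,scc[6]=?,scc[7]=?)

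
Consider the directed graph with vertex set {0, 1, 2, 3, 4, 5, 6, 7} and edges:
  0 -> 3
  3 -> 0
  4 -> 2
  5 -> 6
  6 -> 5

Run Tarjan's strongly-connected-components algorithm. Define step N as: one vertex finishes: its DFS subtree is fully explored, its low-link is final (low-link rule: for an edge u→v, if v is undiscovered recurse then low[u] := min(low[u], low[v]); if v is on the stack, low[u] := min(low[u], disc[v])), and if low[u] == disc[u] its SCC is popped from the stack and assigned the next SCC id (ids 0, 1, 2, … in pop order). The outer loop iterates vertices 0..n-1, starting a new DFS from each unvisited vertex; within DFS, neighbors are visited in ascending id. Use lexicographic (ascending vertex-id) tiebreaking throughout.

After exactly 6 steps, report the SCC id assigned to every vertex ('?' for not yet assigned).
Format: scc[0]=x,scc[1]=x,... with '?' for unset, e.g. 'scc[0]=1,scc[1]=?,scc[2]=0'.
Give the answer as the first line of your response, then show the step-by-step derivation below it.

scc[0]=0,scc[1]=1,scc[2]=2,scc[3]=0,scc[4]=3,scc[5]=?,scc[6]=?,scc[7]=?

step 1: low=(low[0]=0,low[1]=?,low[2]=?,low[3]=0,low[4]=?,low[5]=?,low[6]=?,low[7]=?); scc=(scc[0]=?,scc[1]=?,scc[2]=?,scc[3]=?,scc[4]=?,scc[5]=?,scc[6]=?,scc[7]=?)
step 2: low=(low[0]=0,low[1]=?,low[2]=?,low[3]=0,low[4]=?,low[5]=?,low[6]=?,low[7]=?); scc=(scc[0]=0,scc[1]=?,scc[2]=?,scc[3]=0,scc[4]=?,scc[5]=?,scc[6]=?,scc[7]=?)
step 3: low=(low[0]=0,low[1]=2,low[2]=?,low[3]=0,low[4]=?,low[5]=?,low[6]=?,low[7]=?); scc=(scc[0]=0,scc[1]=1,scc[2]=?,scc[3]=0,scc[4]=?,scc[5]=?,scc[6]=?,scc[7]=?)
step 4: low=(low[0]=0,low[1]=2,low[2]=3,low[3]=0,low[4]=?,low[5]=?,low[6]=?,low[7]=?); scc=(scc[0]=0,scc[1]=1,scc[2]=2,scc[3]=0,scc[4]=?,scc[5]=?,scc[6]=?,scc[7]=?)
step 5: low=(low[0]=0,low[1]=2,low[2]=3,low[3]=0,low[4]=4,low[5]=?,low[6]=?,low[7]=?); scc=(scc[0]=0,scc[1]=1,scc[2]=2,scc[3]=0,scc[4]=3,scc[5]=?,scc[6]=?,scc[7]=?)
step 6: low=(low[0]=0,low[1]=2,low[2]=3,low[3]=0,low[4]=4,low[5]=5,low[6]=5,low[7]=?); scc=(scc[0]=0,scc[1]=1,scc[2]=2,scc[3]=0,scc[4]=3,scc[5]=?,scc[6]=?,scc[7]=?)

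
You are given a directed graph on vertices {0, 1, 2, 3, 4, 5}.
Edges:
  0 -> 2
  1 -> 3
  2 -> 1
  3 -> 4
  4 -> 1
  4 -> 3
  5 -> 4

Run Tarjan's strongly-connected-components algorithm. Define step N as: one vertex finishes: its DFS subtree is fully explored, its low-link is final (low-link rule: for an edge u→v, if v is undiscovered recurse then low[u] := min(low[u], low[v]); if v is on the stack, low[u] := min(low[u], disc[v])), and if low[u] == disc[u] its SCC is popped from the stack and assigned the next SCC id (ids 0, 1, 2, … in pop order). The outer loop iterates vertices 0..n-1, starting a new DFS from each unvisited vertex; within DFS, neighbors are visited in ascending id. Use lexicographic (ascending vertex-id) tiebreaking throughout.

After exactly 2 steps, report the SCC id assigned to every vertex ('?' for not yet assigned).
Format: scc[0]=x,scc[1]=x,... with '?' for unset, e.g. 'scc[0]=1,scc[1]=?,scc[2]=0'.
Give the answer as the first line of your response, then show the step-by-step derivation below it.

scc[0]=?,scc[1]=?,scc[2]=?,scc[3]=?,scc[4]=?,scc[5]=?

step 1: low=(low[0]=0,low[1]=2,low[2]=1,low[3]=3,low[4]=2,low[5]=?); scc=(scc[0]=?,scc[1]=?,scc[2]=?,scc[3]=?,scc[4]=?,scc[5]=?)
step 2: low=(low[0]=0,low[1]=2,low[2]=1,low[3]=2,low[4]=2,low[5]=?); scc=(scc[0]=?,scc[1]=?,scc[2]=?,scc[3]=?,scc[4]=?,scc[5]=?)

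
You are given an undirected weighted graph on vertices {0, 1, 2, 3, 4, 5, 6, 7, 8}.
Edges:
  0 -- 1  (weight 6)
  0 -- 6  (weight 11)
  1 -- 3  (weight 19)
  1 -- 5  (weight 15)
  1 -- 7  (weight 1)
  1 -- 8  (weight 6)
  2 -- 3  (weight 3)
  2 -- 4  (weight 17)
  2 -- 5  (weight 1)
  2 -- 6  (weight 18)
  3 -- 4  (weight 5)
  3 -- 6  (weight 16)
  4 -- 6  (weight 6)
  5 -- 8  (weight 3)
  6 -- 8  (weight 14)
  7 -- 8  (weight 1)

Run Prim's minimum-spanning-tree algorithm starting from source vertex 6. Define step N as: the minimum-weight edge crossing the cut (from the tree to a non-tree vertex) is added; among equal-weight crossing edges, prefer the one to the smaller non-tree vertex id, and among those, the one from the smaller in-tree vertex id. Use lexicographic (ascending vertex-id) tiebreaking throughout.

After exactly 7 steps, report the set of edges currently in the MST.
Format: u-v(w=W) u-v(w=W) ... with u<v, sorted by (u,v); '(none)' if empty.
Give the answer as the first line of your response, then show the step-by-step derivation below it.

1-7(w=1) 2-3(w=3) 2-5(w=1) 3-4(w=5) 4-6(w=6) 5-8(w=3) 7-8(w=1)

step 1: add edge 4-6 (w=6); MST = {4-6(w=6)}
step 2: add edge 3-4 (w=5); MST = {3-4(w=5) 4-6(w=6)}
step 3: add edge 2-3 (w=3); MST = {2-3(w=3) 3-4(w=5) 4-6(w=6)}
step 4: add edge 2-5 (w=1); MST = {2-3(w=3) 2-5(w=1) 3-4(w=5) 4-6(w=6)}
step 5: add edge 5-8 (w=3); MST = {2-3(w=3) 2-5(w=1) 3-4(w=5) 4-6(w=6) 5-8(w=3)}
step 6: add edge 7-8 (w=1); MST = {2-3(w=3) 2-5(w=1) 3-4(w=5) 4-6(w=6) 5-8(w=3) 7-8(w=1)}
step 7: add edge 1-7 (w=1); MST = {1-7(w=1) 2-3(w=3) 2-5(w=1) 3-4(w=5) 4-6(w=6) 5-8(w=3) 7-8(w=1)}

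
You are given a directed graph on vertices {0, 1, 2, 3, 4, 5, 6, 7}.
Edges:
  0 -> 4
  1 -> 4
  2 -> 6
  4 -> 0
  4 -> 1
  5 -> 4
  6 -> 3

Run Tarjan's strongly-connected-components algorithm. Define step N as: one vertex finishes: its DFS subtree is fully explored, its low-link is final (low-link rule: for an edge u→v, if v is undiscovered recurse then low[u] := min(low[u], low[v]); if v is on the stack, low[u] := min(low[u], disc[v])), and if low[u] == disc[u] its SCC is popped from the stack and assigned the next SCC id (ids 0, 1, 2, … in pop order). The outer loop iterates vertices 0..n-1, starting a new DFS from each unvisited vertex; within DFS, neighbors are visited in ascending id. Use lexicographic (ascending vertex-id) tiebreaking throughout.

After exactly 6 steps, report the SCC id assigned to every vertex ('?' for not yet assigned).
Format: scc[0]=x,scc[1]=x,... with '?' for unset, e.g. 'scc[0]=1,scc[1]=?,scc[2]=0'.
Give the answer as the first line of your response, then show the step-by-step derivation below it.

scc[0]=0,scc[1]=0,scc[2]=3,scc[3]=1,scc[4]=0,scc[5]=?,scc[6]=2,scc[7]=?

step 1: low=(low[0]=0,low[1]=1,low[2]=?,low[3]=?,low[4]=0,low[5]=?,low[6]=?,low[7]=?); scc=(scc[0]=?,scc[1]=?,scc[2]=?,scc[3]=?,scc[4]=?,scc[5]=?,scc[6]=?,scc[7]=?)
step 2: low=(low[0]=0,low[1]=1,low[2]=?,low[3]=?,low[4]=0,low[5]=?,low[6]=?,low[7]=?); scc=(scc[0]=?,scc[1]=?,scc[2]=?,scc[3]=?,scc[4]=?,scc[5]=?,scc[6]=?,scc[7]=?)
step 3: low=(low[0]=0,low[1]=1,low[2]=?,low[3]=?,low[4]=0,low[5]=?,low[6]=?,low[7]=?); scc=(scc[0]=0,scc[1]=0,scc[2]=?,scc[3]=?,scc[4]=0,scc[5]=?,scc[6]=?,scc[7]=?)
step 4: low=(low[0]=0,low[1]=1,low[2]=3,low[3]=5,low[4]=0,low[5]=?,low[6]=4,low[7]=?); scc=(scc[0]=0,scc[1]=0,scc[2]=?,scc[3]=1,scc[4]=0,scc[5]=?,scc[6]=?,scc[7]=?)
step 5: low=(low[0]=0,low[1]=1,low[2]=3,low[3]=5,low[4]=0,low[5]=?,low[6]=4,low[7]=?); scc=(scc[0]=0,scc[1]=0,scc[2]=?,scc[3]=1,scc[4]=0,scc[5]=?,scc[6]=2,scc[7]=?)
step 6: low=(low[0]=0,low[1]=1,low[2]=3,low[3]=5,low[4]=0,low[5]=?,low[6]=4,low[7]=?); scc=(scc[0]=0,scc[1]=0,scc[2]=3,scc[3]=1,scc[4]=0,scc[5]=?,scc[6]=2,scc[7]=?)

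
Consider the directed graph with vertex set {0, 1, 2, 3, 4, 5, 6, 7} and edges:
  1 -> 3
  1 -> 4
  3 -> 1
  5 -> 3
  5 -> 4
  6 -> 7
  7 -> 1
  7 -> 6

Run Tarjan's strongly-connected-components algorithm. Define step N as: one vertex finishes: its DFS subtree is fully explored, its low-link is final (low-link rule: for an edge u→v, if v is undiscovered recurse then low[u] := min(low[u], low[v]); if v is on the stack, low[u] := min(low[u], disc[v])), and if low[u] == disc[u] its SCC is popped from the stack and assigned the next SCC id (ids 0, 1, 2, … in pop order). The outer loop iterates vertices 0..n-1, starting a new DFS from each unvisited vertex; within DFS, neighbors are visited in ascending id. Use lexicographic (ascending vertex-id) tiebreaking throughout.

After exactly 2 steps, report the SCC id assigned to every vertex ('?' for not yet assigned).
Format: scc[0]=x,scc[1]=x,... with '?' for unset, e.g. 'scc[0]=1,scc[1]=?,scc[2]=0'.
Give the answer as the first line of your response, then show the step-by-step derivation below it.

scc[0]=0,scc[1]=?,scc[2]=?,scc[3]=?,scc[4]=?,scc[5]=?,scc[6]=?,scc[7]=?

step 1: low=(low[0]=0,low[1]=?,low[2]=?,low[3]=?,low[4]=?,low[5]=?,low[6]=?,low[7]=?); scc=(scc[0]=0,scc[1]=?,scc[2]=?,scc[3]=?,scc[4]=?,scc[5]=?,scc[6]=?,scc[7]=?)
step 2: low=(low[0]=0,low[1]=1,low[2]=?,low[3]=1,low[4]=?,low[5]=?,low[6]=?,low[7]=?); scc=(scc[0]=0,scc[1]=?,scc[2]=?,scc[3]=?,scc[4]=?,scc[5]=?,scc[6]=?,scc[7]=?)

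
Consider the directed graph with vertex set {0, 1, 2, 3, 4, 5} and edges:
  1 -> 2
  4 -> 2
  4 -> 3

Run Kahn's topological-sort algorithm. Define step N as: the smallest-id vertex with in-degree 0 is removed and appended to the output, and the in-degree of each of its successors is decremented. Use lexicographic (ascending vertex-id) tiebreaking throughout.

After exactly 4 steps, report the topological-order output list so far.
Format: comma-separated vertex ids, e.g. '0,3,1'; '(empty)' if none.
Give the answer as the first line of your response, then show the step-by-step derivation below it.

0,1,4,2

step 1: output 0; order=[0]; indeg=(0,0,2,1,0,0)
step 2: output 1; order=[0,1]; indeg=(0,0,1,1,0,0)
step 3: output 4; order=[0,1,4]; indeg=(0,0,0,0,0,0)
step 4: output 2; order=[0,1,4,2]; indeg=(0,0,0,0,0,0)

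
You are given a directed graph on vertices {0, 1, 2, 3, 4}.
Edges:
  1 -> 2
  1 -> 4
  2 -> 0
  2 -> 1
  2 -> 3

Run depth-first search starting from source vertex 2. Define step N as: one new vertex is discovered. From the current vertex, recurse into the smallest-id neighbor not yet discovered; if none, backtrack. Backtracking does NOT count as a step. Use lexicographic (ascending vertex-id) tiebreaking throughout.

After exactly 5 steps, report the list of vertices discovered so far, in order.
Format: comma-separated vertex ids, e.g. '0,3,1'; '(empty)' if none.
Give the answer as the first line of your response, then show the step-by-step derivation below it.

2,0,1,4,3

step 1: discover 2; path=2; order=2
step 2: discover 0; path=2>0; order=2,0
step 3: discover 1; path=2>1; order=2,0,1
step 4: discover 4; path=2>1>4; order=2,0,1,4
step 5: discover 3; path=2>3; order=2,0,1,4,3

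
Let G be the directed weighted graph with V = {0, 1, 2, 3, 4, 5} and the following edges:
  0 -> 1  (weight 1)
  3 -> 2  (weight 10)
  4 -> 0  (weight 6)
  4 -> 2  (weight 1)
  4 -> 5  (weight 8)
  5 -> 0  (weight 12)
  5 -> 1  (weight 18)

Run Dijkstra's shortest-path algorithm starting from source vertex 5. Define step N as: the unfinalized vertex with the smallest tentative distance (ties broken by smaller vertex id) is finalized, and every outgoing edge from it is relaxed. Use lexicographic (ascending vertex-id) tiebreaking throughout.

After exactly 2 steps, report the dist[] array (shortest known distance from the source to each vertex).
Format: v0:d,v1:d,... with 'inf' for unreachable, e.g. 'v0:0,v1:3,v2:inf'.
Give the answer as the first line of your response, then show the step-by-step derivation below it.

v0:12,v1:13,v2:inf,v3:inf,v4:inf,v5:0

step 1: dist = v0:12,v1:18,v2:inf,v3:inf,v4:inf,v5:0
step 2: dist = v0:12,v1:13,v2:inf,v3:inf,v4:inf,v5:0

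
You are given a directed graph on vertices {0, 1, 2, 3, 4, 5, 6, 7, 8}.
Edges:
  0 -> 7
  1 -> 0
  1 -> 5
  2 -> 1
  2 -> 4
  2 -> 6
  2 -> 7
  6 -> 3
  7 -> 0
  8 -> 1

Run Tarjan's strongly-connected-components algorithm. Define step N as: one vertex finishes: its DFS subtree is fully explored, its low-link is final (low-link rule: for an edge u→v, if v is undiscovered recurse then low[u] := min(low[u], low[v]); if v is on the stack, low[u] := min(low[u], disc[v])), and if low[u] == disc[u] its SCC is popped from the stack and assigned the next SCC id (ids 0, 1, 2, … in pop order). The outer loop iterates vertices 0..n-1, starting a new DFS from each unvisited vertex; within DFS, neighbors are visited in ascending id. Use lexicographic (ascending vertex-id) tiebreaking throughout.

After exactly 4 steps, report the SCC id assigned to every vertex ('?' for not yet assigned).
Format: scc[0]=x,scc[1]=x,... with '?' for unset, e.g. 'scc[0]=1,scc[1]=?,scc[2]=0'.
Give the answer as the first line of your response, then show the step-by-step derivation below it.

scc[0]=0,scc[1]=2,scc[2]=?,scc[3]=?,scc[4]=?,scc[5]=1,scc[6]=?,scc[7]=0,scc[8]=?

step 1: low=(low[0]=0,low[1]=?,low[2]=?,low[3]=?,low[4]=?,low[5]=?,low[6]=?,low[7]=0,low[8]=?); scc=(scc[0]=?,scc[1]=?,scc[2]=?,scc[3]=?,scc[4]=?,scc[5]=?,scc[6]=?,scc[7]=?,scc[8]=?)
step 2: low=(low[0]=0,low[1]=?,low[2]=?,low[3]=?,low[4]=?,low[5]=?,low[6]=?,low[7]=0,low[8]=?); scc=(scc[0]=0,scc[1]=?,scc[2]=?,scc[3]=?,scc[4]=?,scc[5]=?,scc[6]=?,scc[7]=0,scc[8]=?)
step 3: low=(low[0]=0,low[1]=2,low[2]=?,low[3]=?,low[4]=?,low[5]=3,low[6]=?,low[7]=0,low[8]=?); scc=(scc[0]=0,scc[1]=?,scc[2]=?,scc[3]=?,scc[4]=?,scc[5]=1,scc[6]=?,scc[7]=0,scc[8]=?)
step 4: low=(low[0]=0,low[1]=2,low[2]=?,low[3]=?,low[4]=?,low[5]=3,low[6]=?,low[7]=0,low[8]=?); scc=(scc[0]=0,scc[1]=2,scc[2]=?,scc[3]=?,scc[4]=?,scc[5]=1,scc[6]=?,scc[7]=0,scc[8]=?)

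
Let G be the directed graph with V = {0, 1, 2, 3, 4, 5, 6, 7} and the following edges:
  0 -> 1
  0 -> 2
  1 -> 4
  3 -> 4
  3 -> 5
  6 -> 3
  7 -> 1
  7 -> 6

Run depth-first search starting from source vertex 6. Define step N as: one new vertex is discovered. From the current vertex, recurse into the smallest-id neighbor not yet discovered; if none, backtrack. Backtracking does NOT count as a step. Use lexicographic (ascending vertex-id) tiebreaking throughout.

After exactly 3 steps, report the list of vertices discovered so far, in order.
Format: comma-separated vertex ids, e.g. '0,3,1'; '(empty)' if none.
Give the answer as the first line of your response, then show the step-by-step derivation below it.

6,3,4

step 1: discover 6; path=6; order=6
step 2: discover 3; path=6>3; order=6,3
step 3: discover 4; path=6>3>4; order=6,3,4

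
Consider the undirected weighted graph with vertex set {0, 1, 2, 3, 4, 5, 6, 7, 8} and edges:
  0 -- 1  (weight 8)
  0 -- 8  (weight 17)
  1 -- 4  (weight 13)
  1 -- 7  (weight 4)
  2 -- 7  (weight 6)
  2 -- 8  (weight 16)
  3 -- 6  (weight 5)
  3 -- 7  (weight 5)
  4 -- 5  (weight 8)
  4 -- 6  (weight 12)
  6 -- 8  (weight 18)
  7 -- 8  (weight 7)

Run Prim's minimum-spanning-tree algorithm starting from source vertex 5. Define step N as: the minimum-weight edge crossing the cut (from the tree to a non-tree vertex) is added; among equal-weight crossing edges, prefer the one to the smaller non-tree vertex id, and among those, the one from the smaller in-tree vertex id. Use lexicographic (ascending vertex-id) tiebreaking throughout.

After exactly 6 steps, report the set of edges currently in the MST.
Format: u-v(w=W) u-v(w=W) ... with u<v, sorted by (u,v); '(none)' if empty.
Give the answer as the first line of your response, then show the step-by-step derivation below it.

1-7(w=4) 2-7(w=6) 3-6(w=5) 3-7(w=5) 4-5(w=8) 4-6(w=12)

step 1: add edge 4-5 (w=8); MST = {4-5(w=8)}
step 2: add edge 4-6 (w=12); MST = {4-5(w=8) 4-6(w=12)}
step 3: add edge 3-6 (w=5); MST = {3-6(w=5) 4-5(w=8) 4-6(w=12)}
step 4: add edge 3-7 (w=5); MST = {3-6(w=5) 3-7(w=5) 4-5(w=8) 4-6(w=12)}
step 5: add edge 1-7 (w=4); MST = {1-7(w=4) 3-6(w=5) 3-7(w=5) 4-5(w=8) 4-6(w=12)}
step 6: add edge 2-7 (w=6); MST = {1-7(w=4) 2-7(w=6) 3-6(w=5) 3-7(w=5) 4-5(w=8) 4-6(w=12)}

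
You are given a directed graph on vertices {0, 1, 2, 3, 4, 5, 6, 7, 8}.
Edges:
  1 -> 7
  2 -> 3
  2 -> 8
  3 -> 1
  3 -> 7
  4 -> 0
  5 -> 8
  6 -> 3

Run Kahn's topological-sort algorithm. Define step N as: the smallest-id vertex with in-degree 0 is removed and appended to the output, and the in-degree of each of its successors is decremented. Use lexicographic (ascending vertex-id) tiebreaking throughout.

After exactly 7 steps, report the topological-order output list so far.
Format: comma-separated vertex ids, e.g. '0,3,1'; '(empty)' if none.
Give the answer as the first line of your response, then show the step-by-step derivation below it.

2,4,0,5,6,3,1

step 1: output 2; order=[2]; indeg=(1,1,0,1,0,0,0,2,1)
step 2: output 4; order=[2,4]; indeg=(0,1,0,1,0,0,0,2,1)
step 3: output 0; order=[2,4,0]; indeg=(0,1,0,1,0,0,0,2,1)
step 4: output 5; order=[2,4,0,5]; indeg=(0,1,0,1,0,0,0,2,0)
step 5: output 6; order=[2,4,0,5,6]; indeg=(0,1,0,0,0,0,0,2,0)
step 6: output 3; order=[2,4,0,5,6,3]; indeg=(0,0,0,0,0,0,0,1,0)
step 7: output 1; order=[2,4,0,5,6,3,1]; indeg=(0,0,0,0,0,0,0,0,0)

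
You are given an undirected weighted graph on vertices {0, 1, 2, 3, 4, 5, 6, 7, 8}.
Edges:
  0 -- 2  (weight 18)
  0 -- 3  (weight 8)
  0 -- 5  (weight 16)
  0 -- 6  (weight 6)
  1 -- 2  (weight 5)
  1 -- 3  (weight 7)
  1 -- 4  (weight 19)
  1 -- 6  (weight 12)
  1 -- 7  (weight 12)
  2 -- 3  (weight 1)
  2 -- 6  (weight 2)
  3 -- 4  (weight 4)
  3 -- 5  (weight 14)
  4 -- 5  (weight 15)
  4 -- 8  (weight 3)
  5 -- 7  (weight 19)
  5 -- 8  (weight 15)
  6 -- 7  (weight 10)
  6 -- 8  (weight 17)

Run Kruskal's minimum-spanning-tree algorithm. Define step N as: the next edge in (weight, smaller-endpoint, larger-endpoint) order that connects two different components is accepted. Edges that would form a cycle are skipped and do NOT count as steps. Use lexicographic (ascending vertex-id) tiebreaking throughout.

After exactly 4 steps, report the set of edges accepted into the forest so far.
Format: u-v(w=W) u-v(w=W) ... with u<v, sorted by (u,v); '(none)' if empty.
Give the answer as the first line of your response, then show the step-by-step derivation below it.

2-3(w=1) 2-6(w=2) 3-4(w=4) 4-8(w=3)

step 1: add edge 2-3 (w=1); MST = {2-3(w=1)}
step 2: add edge 2-6 (w=2); MST = {2-3(w=1) 2-6(w=2)}
step 3: add edge 4-8 (w=3); MST = {2-3(w=1) 2-6(w=2) 4-8(w=3)}
step 4: add edge 3-4 (w=4); MST = {2-3(w=1) 2-6(w=2) 3-4(w=4) 4-8(w=3)}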